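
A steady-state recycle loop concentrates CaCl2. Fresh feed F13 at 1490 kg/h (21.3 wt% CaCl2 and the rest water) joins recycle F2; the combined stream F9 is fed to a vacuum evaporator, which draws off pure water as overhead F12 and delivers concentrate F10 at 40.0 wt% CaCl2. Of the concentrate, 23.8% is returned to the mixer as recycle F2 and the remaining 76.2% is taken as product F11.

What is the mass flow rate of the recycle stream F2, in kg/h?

Overall CaCl2 balance (none leaves overhead): CaCl2 in fresh feed = CaCl2 in product, i.e. 1490×0.213 = (1−0.238)·F10·0.400.
F10 = 317.37/(0.400×0.762) = 1041.2 kg/h.
Recycle F2 = 0.238×1041.2 = 247.82 kg/h.

247.8 kg/h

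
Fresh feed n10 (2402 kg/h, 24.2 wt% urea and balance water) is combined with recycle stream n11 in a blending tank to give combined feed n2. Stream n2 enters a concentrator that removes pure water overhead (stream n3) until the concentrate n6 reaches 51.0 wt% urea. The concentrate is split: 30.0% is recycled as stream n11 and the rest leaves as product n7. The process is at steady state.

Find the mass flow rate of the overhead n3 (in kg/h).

1262 kg/h

Overall urea balance (none leaves overhead): urea in fresh feed = urea in product, i.e. 2402×0.242 = (1−0.300)·n6·0.510.
n6 = 581.28/(0.510×0.700) = 1628.2 kg/h.
Recycle n11 = 0.300×1628.2 = 488.47 kg/h.
Combined feed n2 = 2402 + 488.47 = 2890.5 kg/h.
Overhead n3 = n2 − n6 = 2890.5 − 1628.2 = 1262.2 kg/h.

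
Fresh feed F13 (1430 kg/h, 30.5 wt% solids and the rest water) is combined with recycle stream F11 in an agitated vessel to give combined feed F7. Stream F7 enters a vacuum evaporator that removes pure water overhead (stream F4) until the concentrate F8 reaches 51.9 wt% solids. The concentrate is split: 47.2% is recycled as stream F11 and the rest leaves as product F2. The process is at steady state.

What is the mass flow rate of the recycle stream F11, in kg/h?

Overall solids balance (none leaves overhead): solids in fresh feed = solids in product, i.e. 1430×0.305 = (1−0.472)·F8·0.519.
F8 = 436.15/(0.519×0.528) = 1591.6 kg/h.
Recycle F11 = 0.472×1591.6 = 751.24 kg/h.

751.2 kg/h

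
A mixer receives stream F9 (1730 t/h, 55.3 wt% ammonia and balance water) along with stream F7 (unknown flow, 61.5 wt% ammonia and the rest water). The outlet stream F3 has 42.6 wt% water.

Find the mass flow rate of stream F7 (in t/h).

Let F7 be the unknown flow. Total out = 1730 + F7.
water balance: 773.31 + 0.385·F7 = 0.426·(1730 + F7)
(0.385 − 0.426)·F7 = 0.426×1730 − 773.31 = -36.33
F7 = -36.33 / -0.041 = 886.1 t/h

886.1 t/h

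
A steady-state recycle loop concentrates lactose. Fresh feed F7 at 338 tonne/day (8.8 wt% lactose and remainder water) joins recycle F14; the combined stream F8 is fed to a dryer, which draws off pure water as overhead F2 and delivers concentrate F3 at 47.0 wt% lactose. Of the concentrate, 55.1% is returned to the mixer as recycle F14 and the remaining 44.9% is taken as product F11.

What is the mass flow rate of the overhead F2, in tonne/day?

274.7 tonne/day

Overall lactose balance (none leaves overhead): lactose in fresh feed = lactose in product, i.e. 338×0.088 = (1−0.551)·F3·0.470.
F3 = 29.744/(0.470×0.449) = 140.95 tonne/day.
Recycle F14 = 0.551×140.95 = 77.662 tonne/day.
Combined feed F8 = 338 + 77.662 = 415.66 tonne/day.
Overhead F2 = F8 − F3 = 415.66 − 140.95 = 274.71 tonne/day.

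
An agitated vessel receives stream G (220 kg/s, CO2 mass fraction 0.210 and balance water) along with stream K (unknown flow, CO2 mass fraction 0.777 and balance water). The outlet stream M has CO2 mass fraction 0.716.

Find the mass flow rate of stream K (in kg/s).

Let K be the unknown flow. Total out = 220 + K.
CO2 balance: 46.2 + 0.777·K = 0.716·(220 + K)
(0.777 − 0.716)·K = 0.716×220 − 46.2 = 111.32
K = 111.32 / 0.061 = 1824.9 kg/s

1825 kg/s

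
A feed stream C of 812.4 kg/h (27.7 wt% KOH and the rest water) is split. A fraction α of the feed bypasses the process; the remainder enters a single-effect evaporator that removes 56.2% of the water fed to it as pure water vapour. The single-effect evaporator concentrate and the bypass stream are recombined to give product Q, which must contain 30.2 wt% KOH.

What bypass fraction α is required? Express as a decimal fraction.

All 812.4×0.277 = 225.03 kg/h of KOH reaches Q, so Q = 225.03/0.302 = 745.15 kg/h and vapour = 67.252 kg/h.
The evaporator receives (1−α)·812.4 of feed at 0.723 water and removes 0.562 of that water:
0.562×0.723×(1−α)×812.4 = 67.252
(1−α) = 67.252/330.1 = 0.2037;  α = 0.7963.

0.796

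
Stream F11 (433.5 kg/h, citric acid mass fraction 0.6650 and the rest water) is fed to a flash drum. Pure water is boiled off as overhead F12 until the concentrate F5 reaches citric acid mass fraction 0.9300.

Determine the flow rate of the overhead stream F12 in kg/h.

citric acid is conserved: 433.5×0.665 = 288.28 kg/h all reports to the concentrate.
Concentrate = 288.28/(target fraction) = 309.98 kg/h.
Overhead = 433.5 − 309.98 = 123.52 kg/h.

123.5 kg/h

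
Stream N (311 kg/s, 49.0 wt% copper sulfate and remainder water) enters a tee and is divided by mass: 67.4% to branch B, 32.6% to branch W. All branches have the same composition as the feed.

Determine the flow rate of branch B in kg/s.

Branch B flow = 0.674×311 = 209.61 kg/s.

209.6 kg/s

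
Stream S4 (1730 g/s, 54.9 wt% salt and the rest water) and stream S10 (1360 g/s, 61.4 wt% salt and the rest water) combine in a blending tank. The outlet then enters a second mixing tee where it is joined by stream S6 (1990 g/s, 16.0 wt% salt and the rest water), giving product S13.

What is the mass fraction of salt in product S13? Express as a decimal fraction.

Overall, product flow = 5080 g/s.
salt in = 1730×0.549 + 1360×0.614 + 1990×0.160 = 2103.2 g/s.
salt fraction in S13 = 0.414.

0.414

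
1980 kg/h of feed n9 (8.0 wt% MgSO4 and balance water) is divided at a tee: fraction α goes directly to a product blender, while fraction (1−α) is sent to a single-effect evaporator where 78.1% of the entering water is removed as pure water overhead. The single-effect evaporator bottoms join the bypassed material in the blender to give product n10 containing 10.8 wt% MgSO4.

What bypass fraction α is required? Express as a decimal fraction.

All 1980×0.080 = 158.4 kg/h of MgSO4 reaches n10, so n10 = 158.4/0.108 = 1466.7 kg/h and vapour = 513.33 kg/h.
The evaporator receives (1−α)·1980 of feed at 0.920 water and removes 0.781 of that water:
0.781×0.920×(1−α)×1980 = 513.33
(1−α) = 513.33/1422.7 = 0.3608;  α = 0.6392.

0.639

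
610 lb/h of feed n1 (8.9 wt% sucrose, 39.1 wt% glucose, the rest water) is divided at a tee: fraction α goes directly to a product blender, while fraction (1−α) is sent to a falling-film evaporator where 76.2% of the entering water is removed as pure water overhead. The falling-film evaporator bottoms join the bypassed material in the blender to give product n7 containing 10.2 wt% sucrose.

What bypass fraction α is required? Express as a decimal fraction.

All 610×0.089 = 54.29 lb/h of sucrose reaches n7, so n7 = 54.29/0.102 = 532.25 lb/h and vapour = 77.745 lb/h.
The evaporator receives (1−α)·610 of feed at 0.520 water and removes 0.762 of that water:
0.762×0.520×(1−α)×610 = 77.745
(1−α) = 77.745/241.71 = 0.3217;  α = 0.6783.

0.678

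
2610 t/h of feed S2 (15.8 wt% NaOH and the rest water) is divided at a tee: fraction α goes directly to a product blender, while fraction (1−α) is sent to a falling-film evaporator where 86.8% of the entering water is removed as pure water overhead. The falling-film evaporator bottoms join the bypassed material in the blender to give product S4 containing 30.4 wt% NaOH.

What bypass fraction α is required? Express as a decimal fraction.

All 2610×0.158 = 412.38 t/h of NaOH reaches S4, so S4 = 412.38/0.304 = 1356.5 t/h and vapour = 1253.5 t/h.
The evaporator receives (1−α)·2610 of feed at 0.842 water and removes 0.868 of that water:
0.868×0.842×(1−α)×2610 = 1253.5
(1−α) = 1253.5/1907.5 = 0.6571;  α = 0.3429.

0.343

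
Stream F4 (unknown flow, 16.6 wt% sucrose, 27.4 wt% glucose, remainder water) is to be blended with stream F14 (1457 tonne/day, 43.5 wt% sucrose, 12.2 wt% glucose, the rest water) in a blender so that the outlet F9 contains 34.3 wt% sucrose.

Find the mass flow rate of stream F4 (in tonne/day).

757.3 tonne/day

Let F4 be the unknown flow. Total out = 1457 + F4.
sucrose balance: 633.79 + 0.166·F4 = 0.343·(1457 + F4)
(0.166 − 0.343)·F4 = 0.343×1457 − 633.79 = -134.04
F4 = -134.04 / -0.177 = 757.31 tonne/day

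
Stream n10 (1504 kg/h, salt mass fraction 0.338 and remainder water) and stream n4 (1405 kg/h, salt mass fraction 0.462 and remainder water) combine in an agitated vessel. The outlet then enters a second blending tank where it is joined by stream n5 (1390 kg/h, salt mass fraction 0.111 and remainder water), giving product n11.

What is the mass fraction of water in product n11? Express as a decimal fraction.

0.695

Overall, product flow = 4299 kg/h.
water in = 1504×0.662 + 1405×0.538 + 1390×0.889 = 2987.2 kg/h.
water fraction in n11 = 0.695.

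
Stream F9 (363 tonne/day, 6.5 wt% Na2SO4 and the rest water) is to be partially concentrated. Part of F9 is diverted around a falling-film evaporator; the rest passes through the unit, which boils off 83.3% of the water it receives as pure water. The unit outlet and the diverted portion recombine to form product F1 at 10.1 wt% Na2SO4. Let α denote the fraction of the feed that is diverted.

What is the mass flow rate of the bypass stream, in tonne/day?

All 363×0.065 = 23.595 tonne/day of Na2SO4 reaches F1, so F1 = 23.595/0.101 = 233.61 tonne/day and vapour = 129.39 tonne/day.
The evaporator receives (1−α)·363 of feed at 0.935 water and removes 0.833 of that water:
0.833×0.935×(1−α)×363 = 129.39
(1−α) = 129.39/282.72 = 0.4576;  α = 0.5424.
Bypass flow = 0.5424×363 = 196.88 tonne/day.

196.9 tonne/day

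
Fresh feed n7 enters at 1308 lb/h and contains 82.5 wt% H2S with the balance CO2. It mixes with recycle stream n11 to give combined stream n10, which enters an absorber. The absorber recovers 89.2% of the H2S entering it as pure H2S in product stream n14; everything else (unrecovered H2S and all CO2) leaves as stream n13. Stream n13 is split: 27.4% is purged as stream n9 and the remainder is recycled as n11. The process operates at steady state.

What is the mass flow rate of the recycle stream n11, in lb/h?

CO2 enters only via n7 and leaves only via the purge: 1308×0.175 = 0.274×(CO2 in n13), and the absorber passes all CO2, so CO2 in n10 = CO2 in n13 = 835.4 lb/h.
H2S in n10: m_A = 1308×0.825 + (1−0.274)·(1−0.892)·m_A, so m_A = 1079.1/0.9216 = 1170.9 lb/h.
n13 = (1−0.892)×1170.9 + 835.4 = 961.86 lb/h.
Recycle n11 = (1−0.274)×961.86 = 698.31 lb/h.

698.3 lb/h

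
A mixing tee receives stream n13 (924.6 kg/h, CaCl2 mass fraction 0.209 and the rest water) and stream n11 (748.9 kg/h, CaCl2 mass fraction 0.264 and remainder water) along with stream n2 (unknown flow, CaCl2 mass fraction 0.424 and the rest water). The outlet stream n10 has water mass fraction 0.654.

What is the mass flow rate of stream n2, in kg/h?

2411 kg/h

Let n2 be the unknown flow. Total out = 1673.5 + n2.
water balance: 1282.5 + 0.576·n2 = 0.654·(1673.5 + n2)
(0.576 − 0.654)·n2 = 0.654×1673.5 − 1282.5 = -188.08
n2 = -188.08 / -0.078 = 2411.3 kg/h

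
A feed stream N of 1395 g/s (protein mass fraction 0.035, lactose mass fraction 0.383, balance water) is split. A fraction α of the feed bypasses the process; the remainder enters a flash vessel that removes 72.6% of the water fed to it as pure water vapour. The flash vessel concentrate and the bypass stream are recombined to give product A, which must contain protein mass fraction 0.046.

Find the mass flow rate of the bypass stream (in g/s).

605.5 g/s

All 1395×0.035 = 48.825 g/s of protein reaches A, so A = 48.825/0.046 = 1061.4 g/s and vapour = 333.59 g/s.
The evaporator receives (1−α)·1395 of feed at 0.582 water and removes 0.726 of that water:
0.726×0.582×(1−α)×1395 = 333.59
(1−α) = 333.59/589.43 = 0.5659;  α = 0.4341.
Bypass flow = 0.4341×1395 = 605.5 g/s.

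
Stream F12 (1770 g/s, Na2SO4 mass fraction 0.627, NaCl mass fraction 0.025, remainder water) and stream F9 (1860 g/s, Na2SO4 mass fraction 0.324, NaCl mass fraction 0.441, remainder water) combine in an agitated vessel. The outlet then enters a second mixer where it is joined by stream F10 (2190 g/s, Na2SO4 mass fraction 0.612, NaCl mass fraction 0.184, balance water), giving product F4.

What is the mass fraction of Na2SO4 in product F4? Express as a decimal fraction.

Overall, product flow = 5820 g/s.
Na2SO4 in = 1770×0.627 + 1860×0.324 + 2190×0.612 = 3052.7 g/s.
Na2SO4 fraction in F4 = 0.525.

0.525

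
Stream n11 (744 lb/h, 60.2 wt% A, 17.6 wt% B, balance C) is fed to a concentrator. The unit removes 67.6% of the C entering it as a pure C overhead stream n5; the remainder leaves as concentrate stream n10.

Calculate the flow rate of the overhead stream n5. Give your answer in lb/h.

111.7 lb/h

C entering = 744×0.222 = 165.17 lb/h; overhead removed = 0.676×165.17 = 111.65 lb/h.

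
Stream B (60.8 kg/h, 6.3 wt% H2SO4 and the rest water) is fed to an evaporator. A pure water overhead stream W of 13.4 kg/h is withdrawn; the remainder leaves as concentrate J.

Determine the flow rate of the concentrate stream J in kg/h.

Concentrate = 60.8 − 13.4 = 47.4 kg/h.

47.4 kg/h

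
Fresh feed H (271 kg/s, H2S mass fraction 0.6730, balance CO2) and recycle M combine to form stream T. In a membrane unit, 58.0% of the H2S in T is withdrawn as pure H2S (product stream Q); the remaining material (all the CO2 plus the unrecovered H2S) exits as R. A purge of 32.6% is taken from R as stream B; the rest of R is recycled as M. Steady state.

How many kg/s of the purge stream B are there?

CO2 enters only via H and leaves only via the purge: 271×0.327 = 0.326×(CO2 in R), and the membrane unit passes all CO2, so CO2 in T = CO2 in R = 271.83 kg/s.
H2S in T: m_A = 271×0.673 + (1−0.326)·(1−0.580)·m_A, so m_A = 182.38/0.7169 = 254.4 kg/s.
R = (1−0.580)×254.4 + 271.83 = 378.68 kg/s.
Purge B = 0.326×378.68 = 123.45 kg/s.

123.4 kg/s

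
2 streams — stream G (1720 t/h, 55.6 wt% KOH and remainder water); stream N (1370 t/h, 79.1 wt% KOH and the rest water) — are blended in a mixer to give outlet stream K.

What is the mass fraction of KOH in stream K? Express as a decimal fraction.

Total flow out = 1720 + 1370 = 3090 t/h.
KOH in = 1720×0.556 + 1370×0.791 = 2040 t/h.
KOH mass fraction in K = 2040/3090 = 0.6602.

0.6602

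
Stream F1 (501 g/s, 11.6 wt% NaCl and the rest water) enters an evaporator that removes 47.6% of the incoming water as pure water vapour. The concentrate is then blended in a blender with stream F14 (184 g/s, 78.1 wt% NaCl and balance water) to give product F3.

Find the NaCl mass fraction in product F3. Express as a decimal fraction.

Vapour removed = 0.476×0.884×501 = 210.81 g/s; concentrate = 290.19 g/s.
NaCl reaching the mixer = 58.116 (from concentrate) + 184×0.781 = 201.82 g/s.
Product flow = 290.19 + 184 = 474.19 g/s; NaCl fraction = 0.426.

0.426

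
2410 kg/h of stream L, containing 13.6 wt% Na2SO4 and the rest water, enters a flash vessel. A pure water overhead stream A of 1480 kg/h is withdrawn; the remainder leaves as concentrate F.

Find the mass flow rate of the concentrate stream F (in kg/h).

930 kg/h

Concentrate = 2410 − 1480 = 930 kg/h.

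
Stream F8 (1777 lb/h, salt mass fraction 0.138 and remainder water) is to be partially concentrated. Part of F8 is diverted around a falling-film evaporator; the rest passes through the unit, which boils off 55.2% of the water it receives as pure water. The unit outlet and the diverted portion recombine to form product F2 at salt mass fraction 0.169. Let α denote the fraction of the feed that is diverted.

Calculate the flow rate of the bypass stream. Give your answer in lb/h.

All 1777×0.138 = 245.23 lb/h of salt reaches F2, so F2 = 245.23/0.169 = 1451 lb/h and vapour = 325.96 lb/h.
The evaporator receives (1−α)·1777 of feed at 0.862 water and removes 0.552 of that water:
0.552×0.862×(1−α)×1777 = 325.96
(1−α) = 325.96/845.54 = 0.3855;  α = 0.6145.
Bypass flow = 0.6145×1777 = 1092 lb/h.

1092 lb/h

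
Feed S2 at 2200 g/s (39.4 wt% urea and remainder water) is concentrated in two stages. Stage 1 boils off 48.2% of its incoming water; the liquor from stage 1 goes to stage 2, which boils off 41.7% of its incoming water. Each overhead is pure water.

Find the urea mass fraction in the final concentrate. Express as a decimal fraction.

0.683

water in feed = 2200×0.606 = 1333.2 g/s.
After stage 1: water left = (1−0.482)×1333.2 = 690.6; stream total = 1557.4 g/s.
After stage 2: water left = (1−0.417)×690.6 = 402.62; final concentrate = 1269.4 g/s.
urea fraction = 866.8/1269.4 = 0.683.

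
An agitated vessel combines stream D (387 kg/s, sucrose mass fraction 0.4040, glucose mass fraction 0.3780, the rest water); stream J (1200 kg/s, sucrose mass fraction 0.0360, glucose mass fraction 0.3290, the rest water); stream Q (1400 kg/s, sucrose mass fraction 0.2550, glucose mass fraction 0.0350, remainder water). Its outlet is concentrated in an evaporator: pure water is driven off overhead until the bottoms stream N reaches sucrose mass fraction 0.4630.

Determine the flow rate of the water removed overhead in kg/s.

1785 kg/s

sucrose entering = 387×0.404 + 1200×0.036 + 1400×0.255 = 556.55 kg/s.
All sucrose reports to N, so N = 556.55/0.463 = 1202 kg/s.
Total feed = 2987 kg/s; overhead = 2987 − 1202 = 1785 kg/s.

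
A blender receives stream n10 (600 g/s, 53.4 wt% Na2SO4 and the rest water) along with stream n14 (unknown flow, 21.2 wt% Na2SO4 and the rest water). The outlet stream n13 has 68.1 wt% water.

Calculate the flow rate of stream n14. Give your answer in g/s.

1206 g/s

Let n14 be the unknown flow. Total out = 600 + n14.
water balance: 279.6 + 0.788·n14 = 0.681·(600 + n14)
(0.788 − 0.681)·n14 = 0.681×600 − 279.6 = 129
n14 = 129 / 0.107 = 1205.6 g/s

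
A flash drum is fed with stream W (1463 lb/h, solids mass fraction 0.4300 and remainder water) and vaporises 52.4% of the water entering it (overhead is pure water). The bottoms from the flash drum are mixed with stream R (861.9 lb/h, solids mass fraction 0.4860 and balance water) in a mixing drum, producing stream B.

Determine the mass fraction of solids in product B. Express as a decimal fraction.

0.5551

Vapour removed = 0.524×0.570×1463 = 436.97 lb/h; concentrate = 1026 lb/h.
solids reaching the mixer = 629.09 (from concentrate) + 861.9×0.486 = 1048 lb/h.
Product flow = 1026 + 861.9 = 1887.9 lb/h; solids fraction = 0.5551.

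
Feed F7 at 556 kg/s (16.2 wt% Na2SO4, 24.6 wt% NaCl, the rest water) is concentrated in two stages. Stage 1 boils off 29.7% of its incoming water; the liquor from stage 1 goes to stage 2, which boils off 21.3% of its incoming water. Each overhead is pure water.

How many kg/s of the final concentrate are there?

water in feed = 556×0.592 = 329.15 kg/s.
After stage 1: water left = (1−0.297)×329.15 = 231.39; stream total = 458.24 kg/s.
After stage 2: water left = (1−0.213)×231.39 = 182.11; final concentrate = 408.95 kg/s.

409 kg/s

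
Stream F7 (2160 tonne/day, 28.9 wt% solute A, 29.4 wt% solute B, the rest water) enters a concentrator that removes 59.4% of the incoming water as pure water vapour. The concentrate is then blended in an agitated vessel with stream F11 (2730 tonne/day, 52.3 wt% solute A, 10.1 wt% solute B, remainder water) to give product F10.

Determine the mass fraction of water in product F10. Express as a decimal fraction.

Vapour removed = 0.594×0.417×2160 = 535.03 tonne/day; concentrate = 1625 tonne/day.
water reaching the mixer = 365.69 (from concentrate) + 2730×0.376 = 1392.2 tonne/day.
Product flow = 1625 + 2730 = 4355 tonne/day; water fraction = 0.3197.

0.3197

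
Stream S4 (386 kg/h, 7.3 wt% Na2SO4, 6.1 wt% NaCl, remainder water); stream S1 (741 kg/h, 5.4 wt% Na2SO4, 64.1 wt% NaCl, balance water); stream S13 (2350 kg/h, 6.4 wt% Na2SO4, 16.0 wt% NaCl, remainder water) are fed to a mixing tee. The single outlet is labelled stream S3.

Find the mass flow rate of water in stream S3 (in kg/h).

2384 kg/h

water out = water in = 386×0.866 + 741×0.305 + 2350×0.776 = 2383.9 kg/h.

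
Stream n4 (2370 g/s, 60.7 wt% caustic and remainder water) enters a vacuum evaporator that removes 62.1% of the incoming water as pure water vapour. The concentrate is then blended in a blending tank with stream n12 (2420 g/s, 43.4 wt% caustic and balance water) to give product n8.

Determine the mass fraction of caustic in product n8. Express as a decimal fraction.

0.591

Vapour removed = 0.621×0.393×2370 = 578.41 g/s; concentrate = 1791.6 g/s.
caustic reaching the mixer = 1438.6 (from concentrate) + 2420×0.434 = 2488.9 g/s.
Product flow = 1791.6 + 2420 = 4211.6 g/s; caustic fraction = 0.591.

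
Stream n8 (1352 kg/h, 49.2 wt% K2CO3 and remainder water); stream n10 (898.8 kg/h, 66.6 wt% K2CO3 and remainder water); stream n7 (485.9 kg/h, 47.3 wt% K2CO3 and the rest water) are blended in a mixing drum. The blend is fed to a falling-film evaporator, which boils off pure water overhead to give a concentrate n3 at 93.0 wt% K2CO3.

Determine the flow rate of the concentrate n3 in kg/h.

1606 kg/h

K2CO3 entering = 1352×0.492 + 898.8×0.666 + 485.9×0.473 = 1493.6 kg/h.
All K2CO3 reports to n3, so n3 = 1493.6/0.930 = 1606 kg/h.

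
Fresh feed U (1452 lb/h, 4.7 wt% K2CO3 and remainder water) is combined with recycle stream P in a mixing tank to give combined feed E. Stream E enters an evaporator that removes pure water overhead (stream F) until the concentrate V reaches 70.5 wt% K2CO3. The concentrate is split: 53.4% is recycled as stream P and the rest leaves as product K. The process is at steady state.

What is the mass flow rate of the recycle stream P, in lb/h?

110.9 lb/h

Overall K2CO3 balance (none leaves overhead): K2CO3 in fresh feed = K2CO3 in product, i.e. 1452×0.047 = (1−0.534)·V·0.705.
V = 68.244/(0.705×0.466) = 207.73 lb/h.
Recycle P = 0.534×207.73 = 110.93 lb/h.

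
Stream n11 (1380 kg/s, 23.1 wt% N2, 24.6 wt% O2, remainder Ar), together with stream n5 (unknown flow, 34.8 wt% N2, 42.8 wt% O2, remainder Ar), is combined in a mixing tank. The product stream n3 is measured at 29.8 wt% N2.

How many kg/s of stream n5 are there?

Let n5 be the unknown flow. Total out = 1380 + n5.
N2 balance: 318.78 + 0.348·n5 = 0.298·(1380 + n5)
(0.348 − 0.298)·n5 = 0.298×1380 − 318.78 = 92.46
n5 = 92.46 / 0.050 = 1849.2 kg/s

1849 kg/s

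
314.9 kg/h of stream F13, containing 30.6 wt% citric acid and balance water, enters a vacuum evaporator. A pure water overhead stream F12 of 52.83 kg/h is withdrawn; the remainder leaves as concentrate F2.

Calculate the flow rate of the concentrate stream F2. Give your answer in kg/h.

262.1 kg/h

Concentrate = 314.9 − 52.83 = 262.07 kg/h.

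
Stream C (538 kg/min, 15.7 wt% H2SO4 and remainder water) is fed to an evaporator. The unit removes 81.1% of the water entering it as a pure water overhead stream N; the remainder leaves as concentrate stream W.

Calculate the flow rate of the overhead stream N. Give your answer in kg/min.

water entering = 538×0.843 = 453.53 kg/min; overhead removed = 0.811×453.53 = 367.82 kg/min.

367.8 kg/min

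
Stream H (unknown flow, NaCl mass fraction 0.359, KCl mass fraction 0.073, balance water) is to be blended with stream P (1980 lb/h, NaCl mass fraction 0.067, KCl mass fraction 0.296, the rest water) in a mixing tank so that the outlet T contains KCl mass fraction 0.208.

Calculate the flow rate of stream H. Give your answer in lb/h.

Let H be the unknown flow. Total out = 1980 + H.
KCl balance: 586.08 + 0.073·H = 0.208·(1980 + H)
(0.073 − 0.208)·H = 0.208×1980 − 586.08 = -174.24
H = -174.24 / -0.135 = 1290.7 lb/h

1291 lb/h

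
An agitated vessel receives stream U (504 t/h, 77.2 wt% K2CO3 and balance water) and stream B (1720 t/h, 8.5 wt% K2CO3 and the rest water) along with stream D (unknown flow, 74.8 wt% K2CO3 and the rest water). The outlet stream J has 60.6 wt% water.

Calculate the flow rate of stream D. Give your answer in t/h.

Let D be the unknown flow. Total out = 2224 + D.
water balance: 1688.7 + 0.252·D = 0.606·(2224 + D)
(0.252 − 0.606)·D = 0.606×2224 − 1688.7 = -340.97
D = -340.97 / -0.354 = 963.19 t/h

963.2 t/h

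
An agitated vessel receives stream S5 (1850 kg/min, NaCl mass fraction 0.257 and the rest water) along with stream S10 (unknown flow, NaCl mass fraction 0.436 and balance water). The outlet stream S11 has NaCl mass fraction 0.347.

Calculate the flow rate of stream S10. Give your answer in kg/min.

1871 kg/min

Let S10 be the unknown flow. Total out = 1850 + S10.
NaCl balance: 475.45 + 0.436·S10 = 0.347·(1850 + S10)
(0.436 − 0.347)·S10 = 0.347×1850 − 475.45 = 166.5
S10 = 166.5 / 0.089 = 1870.8 kg/min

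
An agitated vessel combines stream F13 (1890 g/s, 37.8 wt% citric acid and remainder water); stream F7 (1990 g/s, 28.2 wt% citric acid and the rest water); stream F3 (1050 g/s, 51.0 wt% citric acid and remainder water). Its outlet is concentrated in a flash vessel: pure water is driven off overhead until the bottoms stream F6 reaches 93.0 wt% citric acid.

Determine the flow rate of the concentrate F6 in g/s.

1947 g/s

citric acid entering = 1890×0.378 + 1990×0.282 + 1050×0.510 = 1811.1 g/s.
All citric acid reports to F6, so F6 = 1811.1/0.930 = 1947.4 g/s.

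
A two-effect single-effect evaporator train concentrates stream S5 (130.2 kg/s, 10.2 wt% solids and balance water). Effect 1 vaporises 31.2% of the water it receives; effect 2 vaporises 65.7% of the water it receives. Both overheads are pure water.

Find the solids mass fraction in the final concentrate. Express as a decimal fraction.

0.3249

water in feed = 130.2×0.898 = 116.92 kg/s.
After stage 1: water left = (1−0.312)×116.92 = 80.441; stream total = 93.721 kg/s.
After stage 2: water left = (1−0.657)×80.441 = 27.591; final concentrate = 40.872 kg/s.
solids fraction = 13.28/40.872 = 0.3249.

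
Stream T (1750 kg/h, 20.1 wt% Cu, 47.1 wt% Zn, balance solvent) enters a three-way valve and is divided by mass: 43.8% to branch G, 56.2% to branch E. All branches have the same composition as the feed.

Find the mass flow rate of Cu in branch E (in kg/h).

197.7 kg/h

Branch E total = 0.562×1750 = 983.5 kg/h.
Cu in E = 0.201×983.5 = 197.68 kg/h.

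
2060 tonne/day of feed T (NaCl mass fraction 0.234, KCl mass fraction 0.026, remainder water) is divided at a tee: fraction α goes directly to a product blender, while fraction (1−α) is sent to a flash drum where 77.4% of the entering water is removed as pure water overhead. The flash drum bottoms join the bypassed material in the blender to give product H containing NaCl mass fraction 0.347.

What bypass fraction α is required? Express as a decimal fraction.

0.431

All 2060×0.234 = 482.04 tonne/day of NaCl reaches H, so H = 482.04/0.347 = 1389.2 tonne/day and vapour = 670.84 tonne/day.
The evaporator receives (1−α)·2060 of feed at 0.740 water and removes 0.774 of that water:
0.774×0.740×(1−α)×2060 = 670.84
(1−α) = 670.84/1179.9 = 0.5686;  α = 0.4314.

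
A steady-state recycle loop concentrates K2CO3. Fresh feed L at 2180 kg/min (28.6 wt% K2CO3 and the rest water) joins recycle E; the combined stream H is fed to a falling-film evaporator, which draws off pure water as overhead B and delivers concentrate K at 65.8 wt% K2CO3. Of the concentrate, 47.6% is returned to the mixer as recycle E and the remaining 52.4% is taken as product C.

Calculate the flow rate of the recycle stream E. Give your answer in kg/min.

860.7 kg/min

Overall K2CO3 balance (none leaves overhead): K2CO3 in fresh feed = K2CO3 in product, i.e. 2180×0.286 = (1−0.476)·K·0.658.
K = 623.48/(0.658×0.524) = 1808.3 kg/min.
Recycle E = 0.476×1808.3 = 860.74 kg/min.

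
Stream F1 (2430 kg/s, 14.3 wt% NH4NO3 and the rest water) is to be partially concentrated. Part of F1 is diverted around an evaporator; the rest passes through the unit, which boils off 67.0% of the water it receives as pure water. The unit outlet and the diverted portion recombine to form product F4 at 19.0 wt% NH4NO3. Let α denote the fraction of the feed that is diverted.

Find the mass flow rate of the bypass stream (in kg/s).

1383 kg/s

All 2430×0.143 = 347.49 kg/s of NH4NO3 reaches F4, so F4 = 347.49/0.190 = 1828.9 kg/s and vapour = 601.11 kg/s.
The evaporator receives (1−α)·2430 of feed at 0.857 water and removes 0.670 of that water:
0.670×0.857×(1−α)×2430 = 601.11
(1−α) = 601.11/1395.3 = 0.4308;  α = 0.5692.
Bypass flow = 0.5692×2430 = 1383.1 kg/s.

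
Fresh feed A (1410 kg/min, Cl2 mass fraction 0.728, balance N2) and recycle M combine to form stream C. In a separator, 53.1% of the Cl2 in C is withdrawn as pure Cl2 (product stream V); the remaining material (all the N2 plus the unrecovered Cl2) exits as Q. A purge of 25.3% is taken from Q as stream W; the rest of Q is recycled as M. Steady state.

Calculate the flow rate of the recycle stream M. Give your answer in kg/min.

N2 enters only via A and leaves only via the purge: 1410×0.272 = 0.253×(N2 in Q), and the separator passes all N2, so N2 in C = N2 in Q = 1515.9 kg/min.
Cl2 in C: m_A = 1410×0.728 + (1−0.253)·(1−0.531)·m_A, so m_A = 1026.5/0.6497 = 1580 kg/min.
Q = (1−0.531)×1580 + 1515.9 = 2256.9 kg/min.
Recycle M = (1−0.253)×2256.9 = 1685.9 kg/min.

1686 kg/min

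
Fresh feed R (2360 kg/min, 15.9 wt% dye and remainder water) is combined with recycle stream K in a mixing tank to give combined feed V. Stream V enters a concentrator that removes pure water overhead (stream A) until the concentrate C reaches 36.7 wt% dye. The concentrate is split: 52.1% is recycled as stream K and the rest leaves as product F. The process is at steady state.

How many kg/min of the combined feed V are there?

Overall dye balance (none leaves overhead): dye in fresh feed = dye in product, i.e. 2360×0.159 = (1−0.521)·C·0.367.
C = 375.24/(0.367×0.479) = 2134.6 kg/min.
Recycle K = 0.521×2134.6 = 1112.1 kg/min.
Combined feed V = 2360 + 1112.1 = 3472.1 kg/min.

3472 kg/min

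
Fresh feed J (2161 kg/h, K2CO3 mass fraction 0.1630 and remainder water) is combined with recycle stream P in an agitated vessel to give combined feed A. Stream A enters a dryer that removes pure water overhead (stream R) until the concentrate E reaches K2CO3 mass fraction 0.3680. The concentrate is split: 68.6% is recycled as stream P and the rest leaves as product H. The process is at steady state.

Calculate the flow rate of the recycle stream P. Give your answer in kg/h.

2091 kg/h

Overall K2CO3 balance (none leaves overhead): K2CO3 in fresh feed = K2CO3 in product, i.e. 2161×0.163 = (1−0.686)·E·0.368.
E = 352.24/(0.368×0.314) = 3048.4 kg/h.
Recycle P = 0.686×3048.4 = 2091.2 kg/h.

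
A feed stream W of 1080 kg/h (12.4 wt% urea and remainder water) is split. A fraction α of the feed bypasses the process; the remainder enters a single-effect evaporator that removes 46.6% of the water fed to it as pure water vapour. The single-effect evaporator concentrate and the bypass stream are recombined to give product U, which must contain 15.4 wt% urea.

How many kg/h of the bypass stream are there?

All 1080×0.124 = 133.92 kg/h of urea reaches U, so U = 133.92/0.154 = 869.61 kg/h and vapour = 210.39 kg/h.
The evaporator receives (1−α)·1080 of feed at 0.876 water and removes 0.466 of that water:
0.466×0.876×(1−α)×1080 = 210.39
(1−α) = 210.39/440.87 = 0.4772;  α = 0.5228.
Bypass flow = 0.5228×1080 = 564.61 kg/h.

564.6 kg/h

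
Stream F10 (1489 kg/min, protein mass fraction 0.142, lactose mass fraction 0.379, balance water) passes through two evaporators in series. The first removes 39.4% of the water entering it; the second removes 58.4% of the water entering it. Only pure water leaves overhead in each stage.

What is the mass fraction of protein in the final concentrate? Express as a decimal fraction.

water in feed = 1489×0.479 = 713.23 kg/min.
After stage 1: water left = (1−0.394)×713.23 = 432.22; stream total = 1208 kg/min.
After stage 2: water left = (1−0.584)×432.22 = 179.8; final concentrate = 955.57 kg/min.
protein fraction = 211.44/955.57 = 0.221.

0.221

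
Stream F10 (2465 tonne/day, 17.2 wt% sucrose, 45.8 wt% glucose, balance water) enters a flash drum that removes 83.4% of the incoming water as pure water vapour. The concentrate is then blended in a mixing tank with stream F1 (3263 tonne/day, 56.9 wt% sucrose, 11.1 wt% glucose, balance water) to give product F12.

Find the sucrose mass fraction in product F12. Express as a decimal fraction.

0.4591

Vapour removed = 0.834×0.370×2465 = 760.65 tonne/day; concentrate = 1704.4 tonne/day.
sucrose reaching the mixer = 423.98 (from concentrate) + 3263×0.569 = 2280.6 tonne/day.
Product flow = 1704.4 + 3263 = 4967.4 tonne/day; sucrose fraction = 0.4591.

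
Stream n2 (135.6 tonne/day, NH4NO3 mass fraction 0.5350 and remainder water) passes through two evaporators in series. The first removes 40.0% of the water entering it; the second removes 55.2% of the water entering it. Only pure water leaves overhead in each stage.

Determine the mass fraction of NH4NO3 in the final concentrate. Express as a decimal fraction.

water in feed = 135.6×0.465 = 63.054 tonne/day.
After stage 1: water left = (1−0.400)×63.054 = 37.832; stream total = 110.38 tonne/day.
After stage 2: water left = (1−0.552)×37.832 = 16.949; final concentrate = 89.495 tonne/day.
NH4NO3 fraction = 72.546/89.495 = 0.8106.

0.8106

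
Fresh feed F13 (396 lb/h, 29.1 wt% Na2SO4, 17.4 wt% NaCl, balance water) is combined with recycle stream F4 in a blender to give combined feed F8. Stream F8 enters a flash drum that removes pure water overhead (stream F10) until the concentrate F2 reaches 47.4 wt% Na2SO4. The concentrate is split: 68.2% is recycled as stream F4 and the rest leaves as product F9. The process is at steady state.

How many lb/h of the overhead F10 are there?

152.9 lb/h

Overall Na2SO4 balance (none leaves overhead): Na2SO4 in fresh feed = Na2SO4 in product, i.e. 396×0.291 = (1−0.682)·F2·0.474.
F2 = 115.24/(0.474×0.318) = 764.51 lb/h.
Recycle F4 = 0.682×764.51 = 521.4 lb/h.
Combined feed F8 = 396 + 521.4 = 917.4 lb/h.
Overhead F10 = F8 − F2 = 917.4 − 764.51 = 152.89 lb/h.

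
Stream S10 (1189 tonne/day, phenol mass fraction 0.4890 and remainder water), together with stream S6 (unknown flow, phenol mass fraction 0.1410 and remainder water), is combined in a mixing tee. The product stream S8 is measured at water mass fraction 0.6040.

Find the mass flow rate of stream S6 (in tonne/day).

Let S6 be the unknown flow. Total out = 1189 + S6.
water balance: 607.58 + 0.859·S6 = 0.604·(1189 + S6)
(0.859 − 0.604)·S6 = 0.604×1189 − 607.58 = 110.58
S6 = 110.58 / 0.255 = 433.64 tonne/day

433.6 tonne/day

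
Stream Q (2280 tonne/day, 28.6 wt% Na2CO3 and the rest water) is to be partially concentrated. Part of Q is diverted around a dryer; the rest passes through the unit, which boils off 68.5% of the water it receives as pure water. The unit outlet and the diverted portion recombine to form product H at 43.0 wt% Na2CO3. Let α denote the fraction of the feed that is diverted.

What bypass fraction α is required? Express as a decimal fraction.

0.315

All 2280×0.286 = 652.08 tonne/day of Na2CO3 reaches H, so H = 652.08/0.430 = 1516.5 tonne/day and vapour = 763.53 tonne/day.
The evaporator receives (1−α)·2280 of feed at 0.714 water and removes 0.685 of that water:
0.685×0.714×(1−α)×2280 = 763.53
(1−α) = 763.53/1115.1 = 0.6847;  α = 0.3153.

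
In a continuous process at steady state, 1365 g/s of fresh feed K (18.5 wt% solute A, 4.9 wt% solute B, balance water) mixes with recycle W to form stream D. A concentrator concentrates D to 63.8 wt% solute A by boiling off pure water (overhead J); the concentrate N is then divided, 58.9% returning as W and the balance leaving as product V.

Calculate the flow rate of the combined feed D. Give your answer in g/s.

1932 g/s

Overall solute A balance (none leaves overhead): solute A in fresh feed = solute A in product, i.e. 1365×0.185 = (1−0.589)·N·0.638.
N = 252.53/(0.638×0.411) = 963.03 g/s.
Recycle W = 0.589×963.03 = 567.23 g/s.
Combined feed D = 1365 + 567.23 = 1932.2 g/s.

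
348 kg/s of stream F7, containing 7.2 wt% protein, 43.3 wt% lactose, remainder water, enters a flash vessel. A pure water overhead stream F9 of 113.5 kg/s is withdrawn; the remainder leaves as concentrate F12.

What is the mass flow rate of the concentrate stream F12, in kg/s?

234.5 kg/s

Concentrate = 348 − 113.5 = 234.5 kg/s.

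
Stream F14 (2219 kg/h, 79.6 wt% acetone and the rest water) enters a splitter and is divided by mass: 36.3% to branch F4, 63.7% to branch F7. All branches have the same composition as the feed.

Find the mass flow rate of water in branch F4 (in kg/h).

164.3 kg/h

Branch F4 total = 0.363×2219 = 805.5 kg/h.
water in F4 = 0.204×805.5 = 164.32 kg/h.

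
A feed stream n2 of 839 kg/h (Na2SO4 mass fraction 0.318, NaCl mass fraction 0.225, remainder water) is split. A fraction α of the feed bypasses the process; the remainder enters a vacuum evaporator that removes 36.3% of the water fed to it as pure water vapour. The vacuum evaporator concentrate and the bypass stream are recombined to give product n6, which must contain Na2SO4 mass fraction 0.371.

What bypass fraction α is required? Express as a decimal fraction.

All 839×0.318 = 266.8 kg/h of Na2SO4 reaches n6, so n6 = 266.8/0.371 = 719.14 kg/h and vapour = 119.86 kg/h.
The evaporator receives (1−α)·839 of feed at 0.457 water and removes 0.363 of that water:
0.363×0.457×(1−α)×839 = 119.86
(1−α) = 119.86/139.18 = 0.8612;  α = 0.1388.

0.139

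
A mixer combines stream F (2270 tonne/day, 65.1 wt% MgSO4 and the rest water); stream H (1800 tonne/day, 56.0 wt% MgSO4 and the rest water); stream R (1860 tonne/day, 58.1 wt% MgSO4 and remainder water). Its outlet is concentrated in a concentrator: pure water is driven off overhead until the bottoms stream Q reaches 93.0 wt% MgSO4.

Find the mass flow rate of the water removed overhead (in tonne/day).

MgSO4 entering = 2270×0.651 + 1800×0.560 + 1860×0.581 = 3566.4 tonne/day.
All MgSO4 reports to Q, so Q = 3566.4/0.930 = 3834.9 tonne/day.
Total feed = 5930 tonne/day; overhead = 5930 − 3834.9 = 2095.1 tonne/day.

2095 tonne/day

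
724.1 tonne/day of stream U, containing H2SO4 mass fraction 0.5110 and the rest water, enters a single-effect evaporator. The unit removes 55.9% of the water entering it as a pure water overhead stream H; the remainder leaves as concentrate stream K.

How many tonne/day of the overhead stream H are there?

197.9 tonne/day

water entering = 724.1×0.489 = 354.08 tonne/day; overhead removed = 0.559×354.08 = 197.93 tonne/day.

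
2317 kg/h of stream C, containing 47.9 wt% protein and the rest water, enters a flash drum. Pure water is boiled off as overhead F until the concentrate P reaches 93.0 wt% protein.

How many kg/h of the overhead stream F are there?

protein is conserved: 2317×0.479 = 1109.8 kg/h all reports to the concentrate.
Concentrate = 1109.8/(target fraction) = 1193.4 kg/h.
Overhead = 2317 − 1193.4 = 1123.6 kg/h.

1124 kg/h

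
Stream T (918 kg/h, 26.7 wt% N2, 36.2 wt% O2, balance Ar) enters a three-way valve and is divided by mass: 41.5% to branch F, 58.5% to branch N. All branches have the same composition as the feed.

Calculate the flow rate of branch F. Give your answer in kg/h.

Branch F flow = 0.415×918 = 380.97 kg/h.

381 kg/h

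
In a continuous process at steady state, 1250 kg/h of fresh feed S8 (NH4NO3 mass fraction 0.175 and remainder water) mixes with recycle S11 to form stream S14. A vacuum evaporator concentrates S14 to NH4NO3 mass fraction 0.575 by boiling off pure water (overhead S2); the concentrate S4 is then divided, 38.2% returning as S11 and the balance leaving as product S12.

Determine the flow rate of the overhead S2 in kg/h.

Overall NH4NO3 balance (none leaves overhead): NH4NO3 in fresh feed = NH4NO3 in product, i.e. 1250×0.175 = (1−0.382)·S4·0.575.
S4 = 218.75/(0.575×0.618) = 615.59 kg/h.
Recycle S11 = 0.382×615.59 = 235.16 kg/h.
Combined feed S14 = 1250 + 235.16 = 1485.2 kg/h.
Overhead S2 = S14 − S4 = 1485.2 − 615.59 = 869.57 kg/h.

869.6 kg/h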